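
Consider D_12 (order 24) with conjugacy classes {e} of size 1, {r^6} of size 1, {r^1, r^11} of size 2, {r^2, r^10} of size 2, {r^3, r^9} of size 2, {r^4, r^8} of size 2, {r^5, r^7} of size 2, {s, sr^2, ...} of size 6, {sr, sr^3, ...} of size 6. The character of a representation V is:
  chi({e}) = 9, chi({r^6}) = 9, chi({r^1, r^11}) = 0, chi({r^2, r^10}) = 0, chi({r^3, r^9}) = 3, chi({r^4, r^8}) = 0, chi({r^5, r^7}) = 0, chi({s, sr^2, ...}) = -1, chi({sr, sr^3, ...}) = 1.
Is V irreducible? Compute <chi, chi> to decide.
Not irreducible (reducible): <chi, chi> = 8 > 1.

Proof sketch: <chi, chi> = (1/|G|) sum_C |C| * |chi(C)|^2 = (1/24)[1*|9|^2 + 1*|9|^2 + 2*|0|^2 + 2*|0|^2 + 2*|3|^2 + 2*|0|^2 + 2*|0|^2 + 6*|-1|^2 + 6*|1|^2]
  = (1/24)[(81) + (81) + (0) + (0) + (18) + (0) + (0) + (6) + (6)] = 192/24 = 8.
A character is irreducible iff <chi, chi> = 1, so this representation is reducible.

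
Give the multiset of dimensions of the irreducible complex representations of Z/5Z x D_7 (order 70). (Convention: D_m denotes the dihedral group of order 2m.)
Dimensions: 1, 1, 1, 1, 1, 1, 1, 1, 1, 1, 2, 2, 2, 2, 2, 2, 2, 2, 2, 2, 2, 2, 2, 2, 2

Argument: There are 25 irreducibles (= number of conjugacy classes). Their dimensions d_i satisfy sum d_i^2 = |G| = 70: 1 + 1 + 1 + 1 + 1 + 1 + 1 + 1 + 1 + 1 + 4 + 4 + 4 + 4 + 4 + 4 + 4 + 4 + 4 + 4 + 4 + 4 + 4 + 4 + 4 = 70. (For the product with Z/5Z: each of the 5 1-dim characters of Z/5Z tensors with each irrep of D_7, giving 5 copies of each D_7-dimension.)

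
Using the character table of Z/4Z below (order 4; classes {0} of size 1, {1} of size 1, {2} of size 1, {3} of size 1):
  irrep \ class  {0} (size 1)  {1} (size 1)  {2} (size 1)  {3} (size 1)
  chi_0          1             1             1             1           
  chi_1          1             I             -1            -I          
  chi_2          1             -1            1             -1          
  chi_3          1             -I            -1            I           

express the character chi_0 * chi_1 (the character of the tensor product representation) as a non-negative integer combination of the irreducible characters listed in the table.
chi_0 tensor chi_1 = chi_1 (all other irreducibles have multiplicity 0).

Details: The character of a tensor product is the pointwise product (chi_0 * chi_1)(C) = chi_0(C) * chi_1(C):
  {0}: (1)*(1), {1}: (1)*(I), {2}: (1)*(-1), {3}: (1)*(-I)
so (chi_0 * chi_1) takes values
  {0} -> 1, {1} -> I, {2} -> -1, {3} -> -I.
Now take the inner product of this character with each irreducible chi from the table, <chi_0*chi_1, chi> = (1/4) sum_C |C| (chi_0*chi_1)(C) conj(chi(C)):
  <chi_0*chi_1, chi_0> = (1/4)[1*(1)*conj(1) + 1*(I)*conj(1) + 1*(-1)*conj(1) + 1*(-I)*conj(1)]
      = (1/4)[(1) + (I) + (-1) + (-I)] = 0/4 = 0
  <chi_0*chi_1, chi_1> = (1/4)[1*(1)*conj(1) + 1*(I)*conj(I) + 1*(-1)*conj(-1) + 1*(-I)*conj(-I)]
      = (1/4)[(1) + (1) + (1) + (1)] = 4/4 = 1
  <chi_0*chi_1, chi_2> = (1/4)[1*(1)*conj(1) + 1*(I)*conj(-1) + 1*(-1)*conj(1) + 1*(-I)*conj(-1)]
      = (1/4)[(1) + (-I) + (-1) + (I)] = 0/4 = 0
  <chi_0*chi_1, chi_3> = (1/4)[1*(1)*conj(1) + 1*(I)*conj(-I) + 1*(-1)*conj(-1) + 1*(-I)*conj(I)]
      = (1/4)[(1) + (-1) + (1) + (-1)] = 0/4 = 0
(Exp terms are combined using exp(i*s)*conj(exp(i*t)) = exp(i*(s-t)), and sums of them are collapsed using the identity that for every m > 1 the m distinct m-th roots of unity sum to 0, e.g. 1 + exp(2*I*pi/3) + exp(-2*I*pi/3) = 0.)
Hence the multiplicities are chi_1: 1. Dimension check: dim(chi_0)*dim(chi_1) = 1*1 = 1 and sum (mult * dim) = 1*1 = 1.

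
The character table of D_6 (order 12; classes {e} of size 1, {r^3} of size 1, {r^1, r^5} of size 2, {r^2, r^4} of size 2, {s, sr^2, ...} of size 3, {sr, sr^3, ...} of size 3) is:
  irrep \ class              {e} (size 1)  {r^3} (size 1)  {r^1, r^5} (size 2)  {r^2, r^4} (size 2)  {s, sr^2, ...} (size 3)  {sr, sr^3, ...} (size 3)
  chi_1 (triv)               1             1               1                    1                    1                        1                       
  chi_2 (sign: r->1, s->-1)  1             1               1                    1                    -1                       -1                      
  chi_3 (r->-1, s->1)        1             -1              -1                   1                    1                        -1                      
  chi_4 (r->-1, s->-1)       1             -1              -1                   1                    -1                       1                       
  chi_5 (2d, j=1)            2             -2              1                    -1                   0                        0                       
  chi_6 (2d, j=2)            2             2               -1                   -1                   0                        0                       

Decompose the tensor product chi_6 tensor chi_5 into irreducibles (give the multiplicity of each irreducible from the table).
chi_6 tensor chi_5 = chi_3 + chi_4 + chi_5 (all other irreducibles have multiplicity 0).

Proof sketch: The character of a tensor product is the pointwise product (chi_6 * chi_5)(C) = chi_6(C) * chi_5(C):
  {e}: (2)*(2), {r^3}: (2)*(-2), {r^1, r^5}: (-1)*(1), {r^2, r^4}: (-1)*(-1), {s, sr^2, ...}: (0)*(0), {sr, sr^3, ...}: (0)*(0)
so (chi_6 * chi_5) takes values
  {e} -> 4, {r^3} -> -4, {r^1, r^5} -> -1, {r^2, r^4} -> 1, {s, sr^2, ...} -> 0, {sr, sr^3, ...} -> 0.
Now take the inner product of this character with each irreducible chi from the table, <chi_6*chi_5, chi> = (1/12) sum_C |C| (chi_6*chi_5)(C) conj(chi(C)):
  <chi_6*chi_5, chi_1> = (1/12)[1*(4)*conj(1) + 1*(-4)*conj(1) + 2*(-1)*conj(1) + 2*(1)*conj(1) + 3*(0)*conj(1) + 3*(0)*conj(1)]
      = (1/12)[(4) + (-4) + (-2) + (2) + (0) + (0)] = 0/12 = 0
  <chi_6*chi_5, chi_2> = (1/12)[1*(4)*conj(1) + 1*(-4)*conj(1) + 2*(-1)*conj(1) + 2*(1)*conj(1) + 3*(0)*conj(-1) + 3*(0)*conj(-1)]
      = (1/12)[(4) + (-4) + (-2) + (2) + (0) + (0)] = 0/12 = 0
  <chi_6*chi_5, chi_3> = (1/12)[1*(4)*conj(1) + 1*(-4)*conj(-1) + 2*(-1)*conj(-1) + 2*(1)*conj(1) + 3*(0)*conj(1) + 3*(0)*conj(-1)]
      = (1/12)[(4) + (4) + (2) + (2) + (0) + (0)] = 12/12 = 1
  <chi_6*chi_5, chi_4> = (1/12)[1*(4)*conj(1) + 1*(-4)*conj(-1) + 2*(-1)*conj(-1) + 2*(1)*conj(1) + 3*(0)*conj(-1) + 3*(0)*conj(1)]
      = (1/12)[(4) + (4) + (2) + (2) + (0) + (0)] = 12/12 = 1
  <chi_6*chi_5, chi_5> = (1/12)[1*(4)*conj(2) + 1*(-4)*conj(-2) + 2*(-1)*conj(1) + 2*(1)*conj(-1) + 3*(0)*conj(0) + 3*(0)*conj(0)]
      = (1/12)[(8) + (8) + (-2) + (-2) + (0) + (0)] = 12/12 = 1
  <chi_6*chi_5, chi_6> = (1/12)[1*(4)*conj(2) + 1*(-4)*conj(2) + 2*(-1)*conj(-1) + 2*(1)*conj(-1) + 3*(0)*conj(0) + 3*(0)*conj(0)]
      = (1/12)[(8) + (-8) + (2) + (-2) + (0) + (0)] = 0/12 = 0
Hence the multiplicities are chi_3: 1, chi_4: 1, chi_5: 1. Dimension check: dim(chi_6)*dim(chi_5) = 2*2 = 4 and sum (mult * dim) = 1*1 + 1*1 + 1*2 = 4.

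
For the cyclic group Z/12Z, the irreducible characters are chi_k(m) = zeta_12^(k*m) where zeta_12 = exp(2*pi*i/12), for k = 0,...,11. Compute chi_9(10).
chi_9(10) = zeta_12^90 = -1

Working: chi_9(10) = zeta_12^(9*10) = zeta_12^90. Since zeta_12^12 = 1, this equals zeta_12^6 = exp(2*pi*i*6/12) = -1.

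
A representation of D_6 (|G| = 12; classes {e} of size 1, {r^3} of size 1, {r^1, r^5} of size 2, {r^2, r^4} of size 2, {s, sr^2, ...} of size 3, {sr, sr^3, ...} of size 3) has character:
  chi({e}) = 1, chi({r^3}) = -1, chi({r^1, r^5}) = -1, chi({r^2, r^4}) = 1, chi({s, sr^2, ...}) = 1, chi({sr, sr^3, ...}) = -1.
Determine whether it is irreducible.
Irreducible: <chi, chi> = 1.

<chi, chi> = (1/|G|) sum_C |C| * |chi(C)|^2 = (1/12)[1*|1|^2 + 1*|-1|^2 + 2*|-1|^2 + 2*|1|^2 + 3*|1|^2 + 3*|-1|^2]
  = (1/12)[(1) + (1) + (2) + (2) + (3) + (3)] = 12/12 = 1.
A character is irreducible iff <chi, chi> = 1, so this representation is irreducible.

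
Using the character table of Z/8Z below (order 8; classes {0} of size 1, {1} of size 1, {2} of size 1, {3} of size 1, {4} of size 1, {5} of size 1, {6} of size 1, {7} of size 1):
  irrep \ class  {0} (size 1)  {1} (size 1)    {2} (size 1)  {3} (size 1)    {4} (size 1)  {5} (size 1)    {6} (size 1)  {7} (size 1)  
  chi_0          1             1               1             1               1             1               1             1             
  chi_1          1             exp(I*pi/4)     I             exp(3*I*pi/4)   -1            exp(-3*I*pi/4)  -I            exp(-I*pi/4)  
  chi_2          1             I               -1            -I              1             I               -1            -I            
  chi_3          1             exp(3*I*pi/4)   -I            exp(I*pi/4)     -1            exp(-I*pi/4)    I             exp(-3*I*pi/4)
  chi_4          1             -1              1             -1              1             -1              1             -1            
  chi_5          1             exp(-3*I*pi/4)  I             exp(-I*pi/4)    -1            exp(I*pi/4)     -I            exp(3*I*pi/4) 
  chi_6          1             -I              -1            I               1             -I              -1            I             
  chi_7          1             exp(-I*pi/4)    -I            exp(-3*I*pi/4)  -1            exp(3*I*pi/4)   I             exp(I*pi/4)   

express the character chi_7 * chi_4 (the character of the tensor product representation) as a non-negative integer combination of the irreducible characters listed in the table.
chi_7 tensor chi_4 = chi_3 (all other irreducibles have multiplicity 0).

Details: The character of a tensor product is the pointwise product (chi_7 * chi_4)(C) = chi_7(C) * chi_4(C):
  {0}: (1)*(1), {1}: (exp(-I*pi/4))*(-1), {2}: (-I)*(1), {3}: (exp(-3*I*pi/4))*(-1), {4}: (-1)*(1), {5}: (exp(3*I*pi/4))*(-1), {6}: (I)*(1), {7}: (exp(I*pi/4))*(-1)
so (chi_7 * chi_4) takes values
  {0} -> 1, {1} -> -exp(-I*pi/4), {2} -> -I, {3} -> -exp(-3*I*pi/4), {4} -> -1, {5} -> -exp(3*I*pi/4), {6} -> I, {7} -> -exp(I*pi/4).
Now take the inner product of this character with each irreducible chi from the table, <chi_7*chi_4, chi> = (1/8) sum_C |C| (chi_7*chi_4)(C) conj(chi(C)):
  <chi_7*chi_4, chi_0> = (1/8)[1*(1)*conj(1) + 1*(-exp(-I*pi/4))*conj(1) + 1*(-I)*conj(1) + 1*(-exp(-3*I*pi/4))*conj(1) + 1*(-1)*conj(1) + 1*(-exp(3*I*pi/4))*conj(1) + 1*(I)*conj(1) + 1*(-exp(I*pi/4))*conj(1)]
      = (1/8)[(1) + (-exp(-I*pi/4)) + (-I) + (-exp(-3*I*pi/4)) + (-1) + (-exp(3*I*pi/4)) + (I) + (-exp(I*pi/4))] = 0/8 = 0
  <chi_7*chi_4, chi_1> = (1/8)[1*(1)*conj(1) + 1*(-exp(-I*pi/4))*conj(exp(I*pi/4)) + 1*(-I)*conj(I) + 1*(-exp(-3*I*pi/4))*conj(exp(3*I*pi/4)) + 1*(-1)*conj(-1) + 1*(-exp(3*I*pi/4))*conj(exp(-3*I*pi/4)) + 1*(I)*conj(-I) + 1*(-exp(I*pi/4))*conj(exp(-I*pi/4))]
      = (1/8)[(1) + (I) + (-1) + (-I) + (1) + (I) + (-1) + (-I)] = 0/8 = 0
  <chi_7*chi_4, chi_2> = (1/8)[1*(1)*conj(1) + 1*(-exp(-I*pi/4))*conj(I) + 1*(-I)*conj(-1) + 1*(-exp(-3*I*pi/4))*conj(-I) + 1*(-1)*conj(1) + 1*(-exp(3*I*pi/4))*conj(I) + 1*(I)*conj(-1) + 1*(-exp(I*pi/4))*conj(-I)]
      = (1/8)[(1) + (exp(I*pi/4)) + (I) + (-exp(-I*pi/4)) + (-1) + (exp(-3*I*pi/4)) + (-I) + (-exp(3*I*pi/4))] = 0/8 = 0
  <chi_7*chi_4, chi_3> = (1/8)[1*(1)*conj(1) + 1*(-exp(-I*pi/4))*conj(exp(3*I*pi/4)) + 1*(-I)*conj(-I) + 1*(-exp(-3*I*pi/4))*conj(exp(I*pi/4)) + 1*(-1)*conj(-1) + 1*(-exp(3*I*pi/4))*conj(exp(-I*pi/4)) + 1*(I)*conj(I) + 1*(-exp(I*pi/4))*conj(exp(-3*I*pi/4))]
      = (1/8)[(1) + (1) + (1) + (1) + (1) + (1) + (1) + (1)] = 8/8 = 1
  <chi_7*chi_4, chi_4> = (1/8)[1*(1)*conj(1) + 1*(-exp(-I*pi/4))*conj(-1) + 1*(-I)*conj(1) + 1*(-exp(-3*I*pi/4))*conj(-1) + 1*(-1)*conj(1) + 1*(-exp(3*I*pi/4))*conj(-1) + 1*(I)*conj(1) + 1*(-exp(I*pi/4))*conj(-1)]
      = (1/8)[(1) + (exp(-I*pi/4)) + (-I) + (exp(-3*I*pi/4)) + (-1) + (exp(3*I*pi/4)) + (I) + (exp(I*pi/4))] = 0/8 = 0
  <chi_7*chi_4, chi_5> = (1/8)[1*(1)*conj(1) + 1*(-exp(-I*pi/4))*conj(exp(-3*I*pi/4)) + 1*(-I)*conj(I) + 1*(-exp(-3*I*pi/4))*conj(exp(-I*pi/4)) + 1*(-1)*conj(-1) + 1*(-exp(3*I*pi/4))*conj(exp(I*pi/4)) + 1*(I)*conj(-I) + 1*(-exp(I*pi/4))*conj(exp(3*I*pi/4))]
      = (1/8)[(1) + (-I) + (-1) + (I) + (1) + (-I) + (-1) + (I)] = 0/8 = 0
  <chi_7*chi_4, chi_6> = (1/8)[1*(1)*conj(1) + 1*(-exp(-I*pi/4))*conj(-I) + 1*(-I)*conj(-1) + 1*(-exp(-3*I*pi/4))*conj(I) + 1*(-1)*conj(1) + 1*(-exp(3*I*pi/4))*conj(-I) + 1*(I)*conj(-1) + 1*(-exp(I*pi/4))*conj(I)]
      = (1/8)[(1) + (-exp(I*pi/4)) + (I) + (exp(-I*pi/4)) + (-1) + (-exp(-3*I*pi/4)) + (-I) + (exp(3*I*pi/4))] = 0/8 = 0
  <chi_7*chi_4, chi_7> = (1/8)[1*(1)*conj(1) + 1*(-exp(-I*pi/4))*conj(exp(-I*pi/4)) + 1*(-I)*conj(-I) + 1*(-exp(-3*I*pi/4))*conj(exp(-3*I*pi/4)) + 1*(-1)*conj(-1) + 1*(-exp(3*I*pi/4))*conj(exp(3*I*pi/4)) + 1*(I)*conj(I) + 1*(-exp(I*pi/4))*conj(exp(I*pi/4))]
      = (1/8)[(1) + (-1) + (1) + (-1) + (1) + (-1) + (1) + (-1)] = 0/8 = 0
(Exp terms are combined using exp(i*s)*conj(exp(i*t)) = exp(i*(s-t)), and sums of them are collapsed using the identity that for every m > 1 the m distinct m-th roots of unity sum to 0, e.g. 1 + exp(2*I*pi/3) + exp(-2*I*pi/3) = 0.)
Hence the multiplicities are chi_3: 1. Dimension check: dim(chi_7)*dim(chi_4) = 1*1 = 1 and sum (mult * dim) = 1*1 = 1.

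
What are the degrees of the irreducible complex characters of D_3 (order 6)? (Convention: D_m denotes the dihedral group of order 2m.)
Dimensions: 1, 1, 2

Explanation: There are 3 irreducibles (= number of conjugacy classes). Their dimensions d_i satisfy sum d_i^2 = |G| = 6: 1 + 1 + 4 = 6.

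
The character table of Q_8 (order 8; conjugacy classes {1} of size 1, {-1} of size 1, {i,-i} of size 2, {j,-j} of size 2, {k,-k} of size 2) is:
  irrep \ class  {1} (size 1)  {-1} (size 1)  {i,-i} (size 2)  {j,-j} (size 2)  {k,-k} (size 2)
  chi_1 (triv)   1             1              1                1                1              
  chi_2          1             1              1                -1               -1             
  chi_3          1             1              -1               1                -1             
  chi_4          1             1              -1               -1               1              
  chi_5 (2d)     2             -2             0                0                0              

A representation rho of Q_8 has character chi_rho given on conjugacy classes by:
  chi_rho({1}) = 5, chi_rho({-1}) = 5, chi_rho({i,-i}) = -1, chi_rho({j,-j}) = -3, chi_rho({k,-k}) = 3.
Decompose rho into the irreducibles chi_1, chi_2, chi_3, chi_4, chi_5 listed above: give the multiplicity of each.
Multiplicities: chi_1: 1, chi_2: 1, chi_3: 0, chi_4: 3, chi_5: 0.

Use <chi_rho, chi> = (1/|G|) sum_C |C| * chi_rho(C) * conj(chi(C)) with |G| = 8 for each irreducible chi in the table:
  <chi_rho, chi_1> = (1/8)[1*(5)*conj(1) + 1*(5)*conj(1) + 2*(-1)*conj(1) + 2*(-3)*conj(1) + 2*(3)*conj(1)]
      = (1/8)[(5) + (5) + (-2) + (-6) + (6)] = 8/8 = 1
  <chi_rho, chi_2> = (1/8)[1*(5)*conj(1) + 1*(5)*conj(1) + 2*(-1)*conj(1) + 2*(-3)*conj(-1) + 2*(3)*conj(-1)]
      = (1/8)[(5) + (5) + (-2) + (6) + (-6)] = 8/8 = 1
  <chi_rho, chi_3> = (1/8)[1*(5)*conj(1) + 1*(5)*conj(1) + 2*(-1)*conj(-1) + 2*(-3)*conj(1) + 2*(3)*conj(-1)]
      = (1/8)[(5) + (5) + (2) + (-6) + (-6)] = 0/8 = 0
  <chi_rho, chi_4> = (1/8)[1*(5)*conj(1) + 1*(5)*conj(1) + 2*(-1)*conj(-1) + 2*(-3)*conj(-1) + 2*(3)*conj(1)]
      = (1/8)[(5) + (5) + (2) + (6) + (6)] = 24/8 = 3
  <chi_rho, chi_5> = (1/8)[1*(5)*conj(2) + 1*(5)*conj(-2) + 2*(-1)*conj(0) + 2*(-3)*conj(0) + 2*(3)*conj(0)]
      = (1/8)[(10) + (-10) + (0) + (0) + (0)] = 0/8 = 0
Dimension check: dim(rho) = sum (mult * dim) = 1*1 + 1*1 + 0*1 + 3*1 + 0*2 = 5 = chi_rho(e) = 5.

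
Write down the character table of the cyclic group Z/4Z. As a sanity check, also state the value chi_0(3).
Character table of Z/4Z (irreps indexed chi_0,...,chi_3 with chi_k(m) = zeta_4^(k*m), zeta_4 = exp(2*pi*i/4)):
  irrep \ class  {0} (size 1)  {1} (size 1)  {2} (size 1)  {3} (size 1)
  chi_0          1             1             1             1           
  chi_1          1             I             -1            -I          
  chi_2          1             -1            1             -1          
  chi_3          1             -I            -1            I           

Spot check: chi_0(3) = zeta_4^(0*3) = zeta_4^0 = 1.

Working: Z/4Z is abelian, so all 4 irreducible complex representations are 1-dimensional. They are given by chi_k(m) = zeta_4^(k*m) for k = 0,...,3. Row orthogonality: sum_m chi_k(m) conj(chi_l(m)) = 4 * [k = l].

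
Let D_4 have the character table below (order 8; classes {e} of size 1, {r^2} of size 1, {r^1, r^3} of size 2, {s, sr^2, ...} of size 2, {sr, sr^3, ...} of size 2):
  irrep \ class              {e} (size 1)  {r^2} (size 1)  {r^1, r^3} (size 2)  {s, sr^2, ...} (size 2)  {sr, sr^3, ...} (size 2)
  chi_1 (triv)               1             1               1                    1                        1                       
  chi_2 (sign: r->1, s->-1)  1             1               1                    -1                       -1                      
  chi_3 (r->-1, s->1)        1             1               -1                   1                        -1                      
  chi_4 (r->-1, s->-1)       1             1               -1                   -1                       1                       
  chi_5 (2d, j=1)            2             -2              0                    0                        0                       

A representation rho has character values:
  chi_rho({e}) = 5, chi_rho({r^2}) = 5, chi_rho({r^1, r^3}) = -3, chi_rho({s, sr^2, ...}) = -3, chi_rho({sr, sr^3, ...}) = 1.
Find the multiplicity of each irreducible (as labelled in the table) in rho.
Multiplicities: chi_1: 0, chi_2: 1, chi_3: 1, chi_4: 3, chi_5: 0.

Use <chi_rho, chi> = (1/|G|) sum_C |C| * chi_rho(C) * conj(chi(C)) with |G| = 8 for each irreducible chi in the table:
  <chi_rho, chi_1> = (1/8)[1*(5)*conj(1) + 1*(5)*conj(1) + 2*(-3)*conj(1) + 2*(-3)*conj(1) + 2*(1)*conj(1)]
      = (1/8)[(5) + (5) + (-6) + (-6) + (2)] = 0/8 = 0
  <chi_rho, chi_2> = (1/8)[1*(5)*conj(1) + 1*(5)*conj(1) + 2*(-3)*conj(1) + 2*(-3)*conj(-1) + 2*(1)*conj(-1)]
      = (1/8)[(5) + (5) + (-6) + (6) + (-2)] = 8/8 = 1
  <chi_rho, chi_3> = (1/8)[1*(5)*conj(1) + 1*(5)*conj(1) + 2*(-3)*conj(-1) + 2*(-3)*conj(1) + 2*(1)*conj(-1)]
      = (1/8)[(5) + (5) + (6) + (-6) + (-2)] = 8/8 = 1
  <chi_rho, chi_4> = (1/8)[1*(5)*conj(1) + 1*(5)*conj(1) + 2*(-3)*conj(-1) + 2*(-3)*conj(-1) + 2*(1)*conj(1)]
      = (1/8)[(5) + (5) + (6) + (6) + (2)] = 24/8 = 3
  <chi_rho, chi_5> = (1/8)[1*(5)*conj(2) + 1*(5)*conj(-2) + 2*(-3)*conj(0) + 2*(-3)*conj(0) + 2*(1)*conj(0)]
      = (1/8)[(10) + (-10) + (0) + (0) + (0)] = 0/8 = 0
Dimension check: dim(rho) = sum (mult * dim) = 0*1 + 1*1 + 1*1 + 3*1 + 0*2 = 5 = chi_rho(e) = 5.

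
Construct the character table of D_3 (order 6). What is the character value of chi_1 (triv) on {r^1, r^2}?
Conjugacy classes: {e} of size 1, {r^1, r^2} of size 2, {s, sr, ..., sr^2} of size 3.
Character table:
  irrep \ class              {e} (size 1)  {r^1, r^2} (size 2)  {s, sr, ..., sr^2} (size 3)
  chi_1 (triv)               1             1                    1                          
  chi_2 (sign: r->1, s->-1)  1             1                    -1                         
  chi_3 (2d, j=1)            2             -1                   0                          

Spot check: chi_1 (triv) on {r^1, r^2} = 1.

Why: D_3 has order 2*3 = 6 with 3 conjugacy classes, hence 3 irreducibles. Sum of squared dims 1 + 1 + 4 = 6 = |G|. Linear characters come from the abelianisation; the 2-dimensional irreps have character r^k -> 2*cos(2*pi*j*k/3), reflections -> 0.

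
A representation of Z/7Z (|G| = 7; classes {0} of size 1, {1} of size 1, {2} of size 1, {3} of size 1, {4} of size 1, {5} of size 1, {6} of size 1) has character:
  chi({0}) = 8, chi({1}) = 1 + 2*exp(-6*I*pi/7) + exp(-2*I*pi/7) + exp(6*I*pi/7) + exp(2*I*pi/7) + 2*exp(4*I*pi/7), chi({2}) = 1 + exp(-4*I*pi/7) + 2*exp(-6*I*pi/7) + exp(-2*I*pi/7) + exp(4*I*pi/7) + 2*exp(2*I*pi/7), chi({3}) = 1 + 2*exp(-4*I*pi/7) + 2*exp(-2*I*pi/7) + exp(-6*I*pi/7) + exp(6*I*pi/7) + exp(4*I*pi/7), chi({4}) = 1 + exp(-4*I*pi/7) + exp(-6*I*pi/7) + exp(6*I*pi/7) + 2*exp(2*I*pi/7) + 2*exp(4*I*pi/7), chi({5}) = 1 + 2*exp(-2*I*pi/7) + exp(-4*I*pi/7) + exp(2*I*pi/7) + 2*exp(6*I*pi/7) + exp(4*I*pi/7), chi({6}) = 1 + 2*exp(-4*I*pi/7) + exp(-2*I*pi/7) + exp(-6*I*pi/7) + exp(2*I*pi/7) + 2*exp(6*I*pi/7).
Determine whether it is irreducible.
Not irreducible (reducible): <chi, chi> = 12 > 1.

Proof sketch: <chi, chi> = (1/|G|) sum_C |C| * |chi(C)|^2 = (1/7)[1*|8|^2 + 1*|1 + 2*exp(-6*I*pi/7) + exp(-2*I*pi/7) + exp(6*I*pi/7) + exp(2*I*pi/7) + 2*exp(4*I*pi/7)|^2 + 1*|1 + exp(-4*I*pi/7) + 2*exp(-6*I*pi/7) + exp(-2*I*pi/7) + exp(4*I*pi/7) + 2*exp(2*I*pi/7)|^2 + 1*|1 + 2*exp(-4*I*pi/7) + 2*exp(-2*I*pi/7) + exp(-6*I*pi/7) + exp(6*I*pi/7) + exp(4*I*pi/7)|^2 + 1*|1 + exp(-4*I*pi/7) + exp(-6*I*pi/7) + exp(6*I*pi/7) + 2*exp(2*I*pi/7) + 2*exp(4*I*pi/7)|^2 + 1*|1 + 2*exp(-2*I*pi/7) + exp(-4*I*pi/7) + exp(2*I*pi/7) + 2*exp(6*I*pi/7) + exp(4*I*pi/7)|^2 + 1*|1 + 2*exp(-4*I*pi/7) + exp(-2*I*pi/7) + exp(-6*I*pi/7) + exp(2*I*pi/7) + 2*exp(6*I*pi/7)|^2]
  = (1/7)[(64) + (12 + 10*exp(-4*I*pi/7) + 8*exp(-2*I*pi/7) + 8*exp(-6*I*pi/7) + 8*exp(6*I*pi/7) + 8*exp(2*I*pi/7) + 10*exp(4*I*pi/7)) + (12 + 8*exp(-4*I*pi/7) + 8*exp(-2*I*pi/7) + 10*exp(-6*I*pi/7) + 10*exp(6*I*pi/7) + 8*exp(2*I*pi/7) + 8*exp(4*I*pi/7)) + (12 + 10*exp(-2*I*pi/7) + 8*exp(-4*I*pi/7) + 8*exp(-6*I*pi/7) + 8*exp(6*I*pi/7) + 8*exp(4*I*pi/7) + 10*exp(2*I*pi/7)) + (12 + 10*exp(-2*I*pi/7) + 8*exp(-4*I*pi/7) + 8*exp(-6*I*pi/7) + 8*exp(6*I*pi/7) + 8*exp(4*I*pi/7) + 10*exp(2*I*pi/7)) + (12 + 8*exp(-4*I*pi/7) + 8*exp(-2*I*pi/7) + 10*exp(-6*I*pi/7) + 10*exp(6*I*pi/7) + 8*exp(2*I*pi/7) + 8*exp(4*I*pi/7)) + (12 + 10*exp(-4*I*pi/7) + 8*exp(-2*I*pi/7) + 8*exp(-6*I*pi/7) + 8*exp(6*I*pi/7) + 8*exp(2*I*pi/7) + 10*exp(4*I*pi/7))] = 84/7 = 12.
(Exp terms are combined using exp(i*s)*conj(exp(i*t)) = exp(i*(s-t)), and sums of them are collapsed using the identity that for every m > 1 the m distinct m-th roots of unity sum to 0, e.g. 1 + exp(2*I*pi/3) + exp(-2*I*pi/3) = 0.)
A character is irreducible iff <chi, chi> = 1, so this representation is reducible.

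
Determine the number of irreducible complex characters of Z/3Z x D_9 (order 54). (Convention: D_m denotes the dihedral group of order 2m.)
18

Derivation: The number of irreducible complex representations of a finite group equals its number of conjugacy classes. For a direct product, #classes(G x H) = #classes(G) * #classes(H). Z/3Z has 3 classes (abelian), D_9 has 6 classes, so 3 * 6 = 18, so Z/3Z x D_9 (order 54) has exactly 18 irreducible complex representations.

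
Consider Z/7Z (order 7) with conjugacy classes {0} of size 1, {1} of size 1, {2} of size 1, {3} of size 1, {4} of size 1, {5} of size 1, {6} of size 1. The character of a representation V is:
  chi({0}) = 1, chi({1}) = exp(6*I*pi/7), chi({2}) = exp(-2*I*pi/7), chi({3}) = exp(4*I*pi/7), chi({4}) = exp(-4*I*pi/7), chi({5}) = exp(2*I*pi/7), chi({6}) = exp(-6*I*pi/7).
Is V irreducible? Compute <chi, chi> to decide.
Irreducible: <chi, chi> = 1.

<chi, chi> = (1/|G|) sum_C |C| * |chi(C)|^2 = (1/7)[1*|1|^2 + 1*|exp(6*I*pi/7)|^2 + 1*|exp(-2*I*pi/7)|^2 + 1*|exp(4*I*pi/7)|^2 + 1*|exp(-4*I*pi/7)|^2 + 1*|exp(2*I*pi/7)|^2 + 1*|exp(-6*I*pi/7)|^2]
  = (1/7)[(1) + (1) + (1) + (1) + (1) + (1) + (1)] = 7/7 = 1.
(Exp terms are combined using exp(i*s)*conj(exp(i*t)) = exp(i*(s-t)), and sums of them are collapsed using the identity that for every m > 1 the m distinct m-th roots of unity sum to 0, e.g. 1 + exp(2*I*pi/3) + exp(-2*I*pi/3) = 0.)
A character is irreducible iff <chi, chi> = 1, so this representation is irreducible.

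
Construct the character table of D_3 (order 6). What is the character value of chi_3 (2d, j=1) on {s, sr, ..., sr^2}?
Conjugacy classes: {e} of size 1, {r^1, r^2} of size 2, {s, sr, ..., sr^2} of size 3.
Character table:
  irrep \ class              {e} (size 1)  {r^1, r^2} (size 2)  {s, sr, ..., sr^2} (size 3)
  chi_1 (triv)               1             1                    1                          
  chi_2 (sign: r->1, s->-1)  1             1                    -1                         
  chi_3 (2d, j=1)            2             -1                   0                          

Spot check: chi_3 (2d, j=1) on {s, sr, ..., sr^2} = 0.

Derivation: D_3 has order 2*3 = 6 with 3 conjugacy classes, hence 3 irreducibles. Sum of squared dims 1 + 1 + 4 = 6 = |G|. Linear characters come from the abelianisation; the 2-dimensional irreps have character r^k -> 2*cos(2*pi*j*k/3), reflections -> 0.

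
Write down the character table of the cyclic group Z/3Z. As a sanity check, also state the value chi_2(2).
Character table of Z/3Z (irreps indexed chi_0,...,chi_2 with chi_k(m) = zeta_3^(k*m), zeta_3 = exp(2*pi*i/3)):
  irrep \ class  {0} (size 1)  {1} (size 1)    {2} (size 1)  
  chi_0          1             1               1             
  chi_1          1             exp(2*I*pi/3)   exp(-2*I*pi/3)
  chi_2          1             exp(-2*I*pi/3)  exp(2*I*pi/3) 

Spot check: chi_2(2) = zeta_3^(2*2) = zeta_3^4 = exp(2*I*pi/3).

Derivation: Z/3Z is abelian, so all 3 irreducible complex representations are 1-dimensional. They are given by chi_k(m) = zeta_3^(k*m) for k = 0,...,2. Row orthogonality: sum_m chi_k(m) conj(chi_l(m)) = 3 * [k = l].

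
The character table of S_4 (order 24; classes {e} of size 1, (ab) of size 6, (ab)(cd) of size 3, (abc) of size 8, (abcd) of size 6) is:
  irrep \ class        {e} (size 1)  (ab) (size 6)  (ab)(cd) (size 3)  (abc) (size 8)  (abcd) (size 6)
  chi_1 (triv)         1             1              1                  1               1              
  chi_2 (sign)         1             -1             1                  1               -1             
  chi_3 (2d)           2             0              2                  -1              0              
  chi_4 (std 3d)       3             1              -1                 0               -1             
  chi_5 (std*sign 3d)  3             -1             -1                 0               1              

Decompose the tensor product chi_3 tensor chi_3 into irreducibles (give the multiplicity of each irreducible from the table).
chi_3 tensor chi_3 = chi_1 + chi_2 + chi_3 (all other irreducibles have multiplicity 0).

Why: The character of a tensor product is the pointwise product (chi_3 * chi_3)(C) = chi_3(C) * chi_3(C):
  {e}: (2)*(2), (ab): (0)*(0), (ab)(cd): (2)*(2), (abc): (-1)*(-1), (abcd): (0)*(0)
so (chi_3 * chi_3) takes values
  {e} -> 4, (ab) -> 0, (ab)(cd) -> 4, (abc) -> 1, (abcd) -> 0.
Now take the inner product of this character with each irreducible chi from the table, <chi_3*chi_3, chi> = (1/24) sum_C |C| (chi_3*chi_3)(C) conj(chi(C)):
  <chi_3*chi_3, chi_1> = (1/24)[1*(4)*conj(1) + 6*(0)*conj(1) + 3*(4)*conj(1) + 8*(1)*conj(1) + 6*(0)*conj(1)]
      = (1/24)[(4) + (0) + (12) + (8) + (0)] = 24/24 = 1
  <chi_3*chi_3, chi_2> = (1/24)[1*(4)*conj(1) + 6*(0)*conj(-1) + 3*(4)*conj(1) + 8*(1)*conj(1) + 6*(0)*conj(-1)]
      = (1/24)[(4) + (0) + (12) + (8) + (0)] = 24/24 = 1
  <chi_3*chi_3, chi_3> = (1/24)[1*(4)*conj(2) + 6*(0)*conj(0) + 3*(4)*conj(2) + 8*(1)*conj(-1) + 6*(0)*conj(0)]
      = (1/24)[(8) + (0) + (24) + (-8) + (0)] = 24/24 = 1
  <chi_3*chi_3, chi_4> = (1/24)[1*(4)*conj(3) + 6*(0)*conj(1) + 3*(4)*conj(-1) + 8*(1)*conj(0) + 6*(0)*conj(-1)]
      = (1/24)[(12) + (0) + (-12) + (0) + (0)] = 0/24 = 0
  <chi_3*chi_3, chi_5> = (1/24)[1*(4)*conj(3) + 6*(0)*conj(-1) + 3*(4)*conj(-1) + 8*(1)*conj(0) + 6*(0)*conj(1)]
      = (1/24)[(12) + (0) + (-12) + (0) + (0)] = 0/24 = 0
Hence the multiplicities are chi_1: 1, chi_2: 1, chi_3: 1. Dimension check: dim(chi_3)*dim(chi_3) = 2*2 = 4 and sum (mult * dim) = 1*1 + 1*1 + 1*2 = 4.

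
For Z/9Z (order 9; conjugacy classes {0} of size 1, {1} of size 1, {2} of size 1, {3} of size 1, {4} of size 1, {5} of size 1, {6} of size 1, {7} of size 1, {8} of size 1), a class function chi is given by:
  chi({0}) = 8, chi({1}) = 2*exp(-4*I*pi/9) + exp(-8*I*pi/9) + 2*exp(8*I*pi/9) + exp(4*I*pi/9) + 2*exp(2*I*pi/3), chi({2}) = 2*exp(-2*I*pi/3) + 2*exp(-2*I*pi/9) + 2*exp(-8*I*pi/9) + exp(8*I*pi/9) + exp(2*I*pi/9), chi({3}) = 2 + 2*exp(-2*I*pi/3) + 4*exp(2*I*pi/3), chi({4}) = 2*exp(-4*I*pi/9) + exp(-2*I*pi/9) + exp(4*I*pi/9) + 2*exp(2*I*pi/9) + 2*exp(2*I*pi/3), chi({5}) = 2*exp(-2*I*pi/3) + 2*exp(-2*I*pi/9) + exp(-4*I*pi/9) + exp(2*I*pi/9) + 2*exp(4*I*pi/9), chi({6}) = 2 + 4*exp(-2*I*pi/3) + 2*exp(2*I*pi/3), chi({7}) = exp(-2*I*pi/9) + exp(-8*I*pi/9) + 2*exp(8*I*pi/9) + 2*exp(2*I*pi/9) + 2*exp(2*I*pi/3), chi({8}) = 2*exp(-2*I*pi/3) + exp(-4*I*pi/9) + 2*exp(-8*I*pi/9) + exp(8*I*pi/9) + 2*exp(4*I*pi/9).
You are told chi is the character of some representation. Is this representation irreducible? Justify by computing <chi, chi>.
Not irreducible (reducible): <chi, chi> = 14 > 1.

Explanation: <chi, chi> = (1/|G|) sum_C |C| * |chi(C)|^2 = (1/9)[1*|8|^2 + 1*|2*exp(-4*I*pi/9) + exp(-8*I*pi/9) + 2*exp(8*I*pi/9) + exp(4*I*pi/9) + 2*exp(2*I*pi/3)|^2 + 1*|2*exp(-2*I*pi/3) + 2*exp(-2*I*pi/9) + 2*exp(-8*I*pi/9) + exp(8*I*pi/9) + exp(2*I*pi/9)|^2 + 1*|2 + 2*exp(-2*I*pi/3) + 4*exp(2*I*pi/3)|^2 + 1*|2*exp(-4*I*pi/9) + exp(-2*I*pi/9) + exp(4*I*pi/9) + 2*exp(2*I*pi/9) + 2*exp(2*I*pi/3)|^2 + 1*|2*exp(-2*I*pi/3) + 2*exp(-2*I*pi/9) + exp(-4*I*pi/9) + exp(2*I*pi/9) + 2*exp(4*I*pi/9)|^2 + 1*|2 + 4*exp(-2*I*pi/3) + 2*exp(2*I*pi/3)|^2 + 1*|exp(-2*I*pi/9) + exp(-8*I*pi/9) + 2*exp(8*I*pi/9) + 2*exp(2*I*pi/9) + 2*exp(2*I*pi/3)|^2 + 1*|2*exp(-2*I*pi/3) + exp(-4*I*pi/9) + 2*exp(-8*I*pi/9) + exp(8*I*pi/9) + 2*exp(4*I*pi/9)|^2]
  = (1/9)[(64) + (14 + 6*exp(-4*I*pi/9) + 8*exp(-2*I*pi/9) + 5*exp(-2*I*pi/3) + 6*exp(-8*I*pi/9) + 6*exp(8*I*pi/9) + 5*exp(2*I*pi/3) + 8*exp(2*I*pi/9) + 6*exp(4*I*pi/9)) + (14 + 8*exp(-4*I*pi/9) + 5*exp(-2*I*pi/3) + 6*exp(-2*I*pi/9) + 6*exp(-8*I*pi/9) + 6*exp(8*I*pi/9) + 6*exp(2*I*pi/9) + 5*exp(2*I*pi/3) + 8*exp(4*I*pi/9)) + (4) + (14 + 6*exp(-4*I*pi/9) + 5*exp(-2*I*pi/3) + 6*exp(-2*I*pi/9) + 8*exp(-8*I*pi/9) + 8*exp(8*I*pi/9) + 6*exp(2*I*pi/9) + 5*exp(2*I*pi/3) + 6*exp(4*I*pi/9)) + (14 + 6*exp(-4*I*pi/9) + 5*exp(-2*I*pi/3) + 6*exp(-2*I*pi/9) + 8*exp(-8*I*pi/9) + 8*exp(8*I*pi/9) + 6*exp(2*I*pi/9) + 5*exp(2*I*pi/3) + 6*exp(4*I*pi/9)) + (4) + (14 + 8*exp(-4*I*pi/9) + 5*exp(-2*I*pi/3) + 6*exp(-2*I*pi/9) + 6*exp(-8*I*pi/9) + 6*exp(8*I*pi/9) + 6*exp(2*I*pi/9) + 5*exp(2*I*pi/3) + 8*exp(4*I*pi/9)) + (14 + 6*exp(-4*I*pi/9) + 8*exp(-2*I*pi/9) + 5*exp(-2*I*pi/3) + 6*exp(-8*I*pi/9) + 6*exp(8*I*pi/9) + 5*exp(2*I*pi/3) + 8*exp(2*I*pi/9) + 6*exp(4*I*pi/9))] = 126/9 = 14.
(Exp terms are combined using exp(i*s)*conj(exp(i*t)) = exp(i*(s-t)), and sums of them are collapsed using the identity that for every m > 1 the m distinct m-th roots of unity sum to 0, e.g. 1 + exp(2*I*pi/3) + exp(-2*I*pi/3) = 0.)
A character is irreducible iff <chi, chi> = 1, so this representation is reducible.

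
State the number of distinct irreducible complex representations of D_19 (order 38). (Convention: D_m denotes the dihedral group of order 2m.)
11

The number of irreducible complex representations of a finite group equals its number of conjugacy classes. D_19 has 11 conjugacy classes ((n+3)/2 for n odd), so D_19 (order 38) has exactly 11 irreducible complex representations.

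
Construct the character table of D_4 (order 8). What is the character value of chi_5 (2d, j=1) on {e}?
Conjugacy classes: {e} of size 1, {r^2} of size 1, {r^1, r^3} of size 2, {s, sr^2, ...} of size 2, {sr, sr^3, ...} of size 2.
Character table:
  irrep \ class              {e} (size 1)  {r^2} (size 1)  {r^1, r^3} (size 2)  {s, sr^2, ...} (size 2)  {sr, sr^3, ...} (size 2)
  chi_1 (triv)               1             1               1                    1                        1                       
  chi_2 (sign: r->1, s->-1)  1             1               1                    -1                       -1                      
  chi_3 (r->-1, s->1)        1             1               -1                   1                        -1                      
  chi_4 (r->-1, s->-1)       1             1               -1                   -1                       1                       
  chi_5 (2d, j=1)            2             -2              0                    0                        0                       

Spot check: chi_5 (2d, j=1) on {e} = 2.

Proof sketch: D_4 has order 2*4 = 8 with 5 conjugacy classes, hence 5 irreducibles. Sum of squared dims 1 + 1 + 1 + 1 + 4 = 8 = |G|. Linear characters come from the abelianisation; the 2-dimensional irreps have character r^k -> 2*cos(2*pi*j*k/4), reflections -> 0.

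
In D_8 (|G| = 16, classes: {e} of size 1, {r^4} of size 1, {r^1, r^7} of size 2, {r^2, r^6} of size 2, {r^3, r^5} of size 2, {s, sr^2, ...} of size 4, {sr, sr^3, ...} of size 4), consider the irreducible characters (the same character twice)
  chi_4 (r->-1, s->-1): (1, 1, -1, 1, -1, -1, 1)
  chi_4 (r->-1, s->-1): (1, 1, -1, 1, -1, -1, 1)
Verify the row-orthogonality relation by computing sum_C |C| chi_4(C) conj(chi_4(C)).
Sum = 16 = |G| = 16; so <chi_4, chi_4> = 1 (norm-1 confirms irreducibility).

Derivation: Compute term by term over conjugacy classes (|C| * chi_4(C) * conj(chi_4(C))):
  1*(1)*conj(1) + 1*(1)*conj(1) + 2*(-1)*conj(-1) + 2*(1)*conj(1) + 2*(-1)*conj(-1) + 4*(-1)*conj(-1) + 4*(1)*conj(1)
  = (1) + (1) + (2) + (2) + (2) + (4) + (4)
  = 16.
Dividing by |G| = 16 gives 16/16 = 1, matching the row-orthogonality relation <chi_4, chi_4> = [chi_4 = chi_4].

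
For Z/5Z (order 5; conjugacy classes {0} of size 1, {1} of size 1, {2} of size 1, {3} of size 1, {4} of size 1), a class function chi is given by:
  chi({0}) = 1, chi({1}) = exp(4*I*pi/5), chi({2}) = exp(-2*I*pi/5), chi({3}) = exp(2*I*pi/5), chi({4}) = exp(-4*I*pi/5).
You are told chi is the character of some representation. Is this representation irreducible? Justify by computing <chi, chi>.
Irreducible: <chi, chi> = 1.

Why: <chi, chi> = (1/|G|) sum_C |C| * |chi(C)|^2 = (1/5)[1*|1|^2 + 1*|exp(4*I*pi/5)|^2 + 1*|exp(-2*I*pi/5)|^2 + 1*|exp(2*I*pi/5)|^2 + 1*|exp(-4*I*pi/5)|^2]
  = (1/5)[(1) + (1) + (1) + (1) + (1)] = 5/5 = 1.
(Exp terms are combined using exp(i*s)*conj(exp(i*t)) = exp(i*(s-t)), and sums of them are collapsed using the identity that for every m > 1 the m distinct m-th roots of unity sum to 0, e.g. 1 + exp(2*I*pi/3) + exp(-2*I*pi/3) = 0.)
A character is irreducible iff <chi, chi> = 1, so this representation is irreducible.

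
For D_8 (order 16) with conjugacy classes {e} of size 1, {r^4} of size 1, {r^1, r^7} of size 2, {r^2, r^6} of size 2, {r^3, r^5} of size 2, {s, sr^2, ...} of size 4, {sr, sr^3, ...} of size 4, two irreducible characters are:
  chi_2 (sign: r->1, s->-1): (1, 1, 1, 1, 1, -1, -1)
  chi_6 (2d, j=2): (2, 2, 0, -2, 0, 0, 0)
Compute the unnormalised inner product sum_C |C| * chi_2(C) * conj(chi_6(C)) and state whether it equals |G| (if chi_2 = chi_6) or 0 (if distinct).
Sum = 0; so <chi_2, chi_6> = 0 (distinct irreducibles are orthogonal).

Explanation: Compute term by term over conjugacy classes (|C| * chi_2(C) * conj(chi_6(C))):
  1*(1)*conj(2) + 1*(1)*conj(2) + 2*(1)*conj(0) + 2*(1)*conj(-2) + 2*(1)*conj(0) + 4*(-1)*conj(0) + 4*(-1)*conj(0)
  = (2) + (2) + (0) + (-4) + (0) + (0) + (0)
  = 0.
Dividing by |G| = 16 gives 0/16 = 0, matching the row-orthogonality relation <chi_2, chi_6> = [chi_2 = chi_6].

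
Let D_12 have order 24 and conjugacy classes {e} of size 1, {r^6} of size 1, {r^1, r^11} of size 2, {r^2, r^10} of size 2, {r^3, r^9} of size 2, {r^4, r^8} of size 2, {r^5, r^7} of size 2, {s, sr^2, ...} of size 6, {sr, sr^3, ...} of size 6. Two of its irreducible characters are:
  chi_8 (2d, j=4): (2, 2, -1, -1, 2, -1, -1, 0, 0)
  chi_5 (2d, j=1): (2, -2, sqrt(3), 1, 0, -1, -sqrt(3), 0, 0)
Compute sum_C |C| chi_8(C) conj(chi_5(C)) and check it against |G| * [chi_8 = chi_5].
Sum = 0; so <chi_8, chi_5> = 0 (distinct irreducibles are orthogonal).

Compute term by term over conjugacy classes (|C| * chi_8(C) * conj(chi_5(C))):
  1*(2)*conj(2) + 1*(2)*conj(-2) + 2*(-1)*conj(sqrt(3)) + 2*(-1)*conj(1) + 2*(2)*conj(0) + 2*(-1)*conj(-1) + 2*(-1)*conj(-sqrt(3)) + 6*(0)*conj(0) + 6*(0)*conj(0)
  = (4) + (-4) + (-2*sqrt(3)) + (-2) + (0) + (2) + (2*sqrt(3)) + (0) + (0)
  = 0.
Dividing by |G| = 24 gives 0/24 = 0, matching the row-orthogonality relation <chi_8, chi_5> = [chi_8 = chi_5].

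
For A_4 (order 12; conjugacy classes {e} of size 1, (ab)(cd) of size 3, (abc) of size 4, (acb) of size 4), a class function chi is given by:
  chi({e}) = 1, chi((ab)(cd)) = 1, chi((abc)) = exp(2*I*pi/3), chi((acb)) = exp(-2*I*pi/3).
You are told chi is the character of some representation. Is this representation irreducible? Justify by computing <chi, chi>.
Irreducible: <chi, chi> = 1.

Why: <chi, chi> = (1/|G|) sum_C |C| * |chi(C)|^2 = (1/12)[1*|1|^2 + 3*|1|^2 + 4*|exp(2*I*pi/3)|^2 + 4*|exp(-2*I*pi/3)|^2]
  = (1/12)[(1) + (3) + (4) + (4)] = 12/12 = 1.
(Exp terms are combined using exp(i*s)*conj(exp(i*t)) = exp(i*(s-t)), and sums of them are collapsed using the identity that for every m > 1 the m distinct m-th roots of unity sum to 0, e.g. 1 + exp(2*I*pi/3) + exp(-2*I*pi/3) = 0.)
A character is irreducible iff <chi, chi> = 1, so this representation is irreducible.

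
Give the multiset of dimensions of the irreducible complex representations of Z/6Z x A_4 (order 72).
Dimensions: 1, 1, 1, 1, 1, 1, 1, 1, 1, 1, 1, 1, 1, 1, 1, 1, 1, 1, 3, 3, 3, 3, 3, 3

Explanation: There are 24 irreducibles (= number of conjugacy classes). Their dimensions d_i satisfy sum d_i^2 = |G| = 72: 1 + 1 + 1 + 1 + 1 + 1 + 1 + 1 + 1 + 1 + 1 + 1 + 1 + 1 + 1 + 1 + 1 + 1 + 9 + 9 + 9 + 9 + 9 + 9 = 72. (For the product with Z/6Z: each of the 6 1-dim characters of Z/6Z tensors with each irrep of A_4, giving 6 copies of each A_4-dimension.)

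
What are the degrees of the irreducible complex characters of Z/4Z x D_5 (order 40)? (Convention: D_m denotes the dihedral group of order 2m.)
Dimensions: 1, 1, 1, 1, 1, 1, 1, 1, 2, 2, 2, 2, 2, 2, 2, 2

Details: There are 16 irreducibles (= number of conjugacy classes). Their dimensions d_i satisfy sum d_i^2 = |G| = 40: 1 + 1 + 1 + 1 + 1 + 1 + 1 + 1 + 4 + 4 + 4 + 4 + 4 + 4 + 4 + 4 = 40. (For the product with Z/4Z: each of the 4 1-dim characters of Z/4Z tensors with each irrep of D_5, giving 4 copies of each D_5-dimension.)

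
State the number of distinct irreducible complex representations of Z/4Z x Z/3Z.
12

Explanation: The number of irreducible complex representations of a finite group equals its number of conjugacy classes. Z/4Z x Z/3Z is abelian of order 12, so every element is its own conjugacy class: 12 classes, so Z/4Z x Z/3Z (order 12) has exactly 12 irreducible complex representations.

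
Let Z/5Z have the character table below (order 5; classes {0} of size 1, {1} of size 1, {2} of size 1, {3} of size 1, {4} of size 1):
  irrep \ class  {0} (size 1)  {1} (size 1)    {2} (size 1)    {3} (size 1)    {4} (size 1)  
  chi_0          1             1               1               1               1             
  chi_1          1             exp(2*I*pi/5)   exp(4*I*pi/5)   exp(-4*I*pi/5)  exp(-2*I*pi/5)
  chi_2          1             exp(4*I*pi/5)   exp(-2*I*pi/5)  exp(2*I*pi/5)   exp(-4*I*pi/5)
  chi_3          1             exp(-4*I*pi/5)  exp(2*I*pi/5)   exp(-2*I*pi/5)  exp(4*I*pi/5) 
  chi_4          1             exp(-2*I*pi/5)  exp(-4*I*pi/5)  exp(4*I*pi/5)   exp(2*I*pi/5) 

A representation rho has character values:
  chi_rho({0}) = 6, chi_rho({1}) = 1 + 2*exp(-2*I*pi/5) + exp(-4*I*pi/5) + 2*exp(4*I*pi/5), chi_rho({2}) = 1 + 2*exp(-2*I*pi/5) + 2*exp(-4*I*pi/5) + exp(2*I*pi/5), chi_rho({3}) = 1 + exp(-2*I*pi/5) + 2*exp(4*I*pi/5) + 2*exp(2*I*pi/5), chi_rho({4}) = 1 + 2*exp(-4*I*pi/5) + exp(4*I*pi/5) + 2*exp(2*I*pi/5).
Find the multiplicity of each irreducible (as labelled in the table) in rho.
Multiplicities: chi_0: 1, chi_1: 0, chi_2: 2, chi_3: 1, chi_4: 2.

Use <chi_rho, chi> = (1/|G|) sum_C |C| * chi_rho(C) * conj(chi(C)) with |G| = 5 for each irreducible chi in the table:
  <chi_rho, chi_0> = (1/5)[1*(6)*conj(1) + 1*(1 + 2*exp(-2*I*pi/5) + exp(-4*I*pi/5) + 2*exp(4*I*pi/5))*conj(1) + 1*(1 + 2*exp(-2*I*pi/5) + 2*exp(-4*I*pi/5) + exp(2*I*pi/5))*conj(1) + 1*(1 + exp(-2*I*pi/5) + 2*exp(4*I*pi/5) + 2*exp(2*I*pi/5))*conj(1) + 1*(1 + 2*exp(-4*I*pi/5) + exp(4*I*pi/5) + 2*exp(2*I*pi/5))*conj(1)]
      = (1/5)[(6) + (1 + 2*exp(-2*I*pi/5) + exp(-4*I*pi/5) + 2*exp(4*I*pi/5)) + (1 + 2*exp(-2*I*pi/5) + 2*exp(-4*I*pi/5) + exp(2*I*pi/5)) + (1 + exp(-2*I*pi/5) + 2*exp(4*I*pi/5) + 2*exp(2*I*pi/5)) + (1 + 2*exp(-4*I*pi/5) + exp(4*I*pi/5) + 2*exp(2*I*pi/5))] = 5/5 = 1
  <chi_rho, chi_1> = (1/5)[1*(6)*conj(1) + 1*(1 + 2*exp(-2*I*pi/5) + exp(-4*I*pi/5) + 2*exp(4*I*pi/5))*conj(exp(2*I*pi/5)) + 1*(1 + 2*exp(-2*I*pi/5) + 2*exp(-4*I*pi/5) + exp(2*I*pi/5))*conj(exp(4*I*pi/5)) + 1*(1 + exp(-2*I*pi/5) + 2*exp(4*I*pi/5) + 2*exp(2*I*pi/5))*conj(exp(-4*I*pi/5)) + 1*(1 + 2*exp(-4*I*pi/5) + exp(4*I*pi/5) + 2*exp(2*I*pi/5))*conj(exp(-2*I*pi/5))]
      = (1/5)[(6) + (2*exp(-4*I*pi/5) + exp(-2*I*pi/5) + exp(4*I*pi/5) + 2*exp(2*I*pi/5)) + (exp(-2*I*pi/5) + exp(-4*I*pi/5) + 2*exp(4*I*pi/5) + 2*exp(2*I*pi/5)) + (2*exp(-2*I*pi/5) + 2*exp(-4*I*pi/5) + exp(4*I*pi/5) + exp(2*I*pi/5)) + (2*exp(-2*I*pi/5) + exp(-4*I*pi/5) + exp(2*I*pi/5) + 2*exp(4*I*pi/5))] = 0/5 = 0
  <chi_rho, chi_2> = (1/5)[1*(6)*conj(1) + 1*(1 + 2*exp(-2*I*pi/5) + exp(-4*I*pi/5) + 2*exp(4*I*pi/5))*conj(exp(4*I*pi/5)) + 1*(1 + 2*exp(-2*I*pi/5) + 2*exp(-4*I*pi/5) + exp(2*I*pi/5))*conj(exp(-2*I*pi/5)) + 1*(1 + exp(-2*I*pi/5) + 2*exp(4*I*pi/5) + 2*exp(2*I*pi/5))*conj(exp(2*I*pi/5)) + 1*(1 + 2*exp(-4*I*pi/5) + exp(4*I*pi/5) + 2*exp(2*I*pi/5))*conj(exp(-4*I*pi/5))]
      = (1/5)[(6) + (2 + exp(-4*I*pi/5) + exp(2*I*pi/5) + 2*exp(4*I*pi/5)) + (2 + 2*exp(-2*I*pi/5) + exp(4*I*pi/5) + exp(2*I*pi/5)) + (2 + exp(-2*I*pi/5) + exp(-4*I*pi/5) + 2*exp(2*I*pi/5)) + (2 + 2*exp(-4*I*pi/5) + exp(-2*I*pi/5) + exp(4*I*pi/5))] = 10/5 = 2
  <chi_rho, chi_3> = (1/5)[1*(6)*conj(1) + 1*(1 + 2*exp(-2*I*pi/5) + exp(-4*I*pi/5) + 2*exp(4*I*pi/5))*conj(exp(-4*I*pi/5)) + 1*(1 + 2*exp(-2*I*pi/5) + 2*exp(-4*I*pi/5) + exp(2*I*pi/5))*conj(exp(2*I*pi/5)) + 1*(1 + exp(-2*I*pi/5) + 2*exp(4*I*pi/5) + 2*exp(2*I*pi/5))*conj(exp(-2*I*pi/5)) + 1*(1 + 2*exp(-4*I*pi/5) + exp(4*I*pi/5) + 2*exp(2*I*pi/5))*conj(exp(4*I*pi/5))]
      = (1/5)[(6) + (1 + 2*exp(-2*I*pi/5) + exp(4*I*pi/5) + 2*exp(2*I*pi/5)) + (1 + 2*exp(-4*I*pi/5) + exp(-2*I*pi/5) + 2*exp(4*I*pi/5)) + (1 + 2*exp(-4*I*pi/5) + exp(2*I*pi/5) + 2*exp(4*I*pi/5)) + (1 + 2*exp(-2*I*pi/5) + exp(-4*I*pi/5) + 2*exp(2*I*pi/5))] = 5/5 = 1
  <chi_rho, chi_4> = (1/5)[1*(6)*conj(1) + 1*(1 + 2*exp(-2*I*pi/5) + exp(-4*I*pi/5) + 2*exp(4*I*pi/5))*conj(exp(-2*I*pi/5)) + 1*(1 + 2*exp(-2*I*pi/5) + 2*exp(-4*I*pi/5) + exp(2*I*pi/5))*conj(exp(-4*I*pi/5)) + 1*(1 + exp(-2*I*pi/5) + 2*exp(4*I*pi/5) + 2*exp(2*I*pi/5))*conj(exp(4*I*pi/5)) + 1*(1 + 2*exp(-4*I*pi/5) + exp(4*I*pi/5) + 2*exp(2*I*pi/5))*conj(exp(2*I*pi/5))]
      = (1/5)[(6) + (2 + 2*exp(-4*I*pi/5) + exp(-2*I*pi/5) + exp(2*I*pi/5)) + (2 + exp(-4*I*pi/5) + exp(4*I*pi/5) + 2*exp(2*I*pi/5)) + (2 + 2*exp(-2*I*pi/5) + exp(-4*I*pi/5) + exp(4*I*pi/5)) + (2 + exp(-2*I*pi/5) + exp(2*I*pi/5) + 2*exp(4*I*pi/5))] = 10/5 = 2
(Exp terms are combined using exp(i*s)*conj(exp(i*t)) = exp(i*(s-t)), and sums of them are collapsed using the identity that for every m > 1 the m distinct m-th roots of unity sum to 0, e.g. 1 + exp(2*I*pi/3) + exp(-2*I*pi/3) = 0.)
Dimension check: dim(rho) = sum (mult * dim) = 1*1 + 0*1 + 2*1 + 1*1 + 2*1 = 6 = chi_rho(e) = 6.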